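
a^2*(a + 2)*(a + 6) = a^4 + 8*a^3 + 12*a^2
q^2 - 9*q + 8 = (q - 8)*(q - 1)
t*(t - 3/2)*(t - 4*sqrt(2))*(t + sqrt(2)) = t^4 - 3*sqrt(2)*t^3 - 3*t^3/2 - 8*t^2 + 9*sqrt(2)*t^2/2 + 12*t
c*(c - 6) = c^2 - 6*c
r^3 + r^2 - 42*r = r*(r - 6)*(r + 7)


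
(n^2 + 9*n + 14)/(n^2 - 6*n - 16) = (n + 7)/(n - 8)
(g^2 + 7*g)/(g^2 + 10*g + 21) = g/(g + 3)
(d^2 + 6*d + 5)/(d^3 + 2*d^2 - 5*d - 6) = (d + 5)/(d^2 + d - 6)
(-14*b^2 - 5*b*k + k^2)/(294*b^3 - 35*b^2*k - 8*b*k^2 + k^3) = (-2*b - k)/(42*b^2 + b*k - k^2)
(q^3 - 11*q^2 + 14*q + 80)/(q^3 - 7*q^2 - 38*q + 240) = (q + 2)/(q + 6)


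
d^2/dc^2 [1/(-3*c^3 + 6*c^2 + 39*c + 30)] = 2*((3*c - 2)*(-c^3 + 2*c^2 + 13*c + 10) + (-3*c^2 + 4*c + 13)^2)/(3*(-c^3 + 2*c^2 + 13*c + 10)^3)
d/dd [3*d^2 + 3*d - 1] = 6*d + 3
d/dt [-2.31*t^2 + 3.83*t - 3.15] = 3.83 - 4.62*t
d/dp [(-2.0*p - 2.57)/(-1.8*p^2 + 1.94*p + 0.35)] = (-3.6*p^2 - 9.252*p + 4.2858)/(3.24*p^4 - 6.984*p^3 + 2.5036*p^2 + 1.358*p + 0.1225)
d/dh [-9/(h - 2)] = 9/(h - 2)^2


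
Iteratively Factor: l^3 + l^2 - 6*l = (l)*(l^2 + l - 6) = l*(l + 3)*(l - 2)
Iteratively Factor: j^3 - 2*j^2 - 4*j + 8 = (j - 2)*(j^2 - 4) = (j - 2)^2*(j + 2)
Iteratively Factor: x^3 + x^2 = (x + 1)*(x^2) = x*(x + 1)*(x)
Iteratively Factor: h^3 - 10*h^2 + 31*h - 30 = (h - 5)*(h^2 - 5*h + 6) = (h - 5)*(h - 3)*(h - 2)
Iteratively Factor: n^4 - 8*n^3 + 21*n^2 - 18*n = (n)*(n^3 - 8*n^2 + 21*n - 18) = n*(n - 3)*(n^2 - 5*n + 6) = n*(n - 3)^2*(n - 2)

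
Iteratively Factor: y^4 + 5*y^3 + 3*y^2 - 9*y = (y + 3)*(y^3 + 2*y^2 - 3*y) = y*(y + 3)*(y^2 + 2*y - 3) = y*(y - 1)*(y + 3)*(y + 3)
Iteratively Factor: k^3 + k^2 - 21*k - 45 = (k - 5)*(k^2 + 6*k + 9) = (k - 5)*(k + 3)*(k + 3)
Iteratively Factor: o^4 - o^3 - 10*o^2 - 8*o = (o)*(o^3 - o^2 - 10*o - 8) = o*(o + 1)*(o^2 - 2*o - 8) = o*(o + 1)*(o + 2)*(o - 4)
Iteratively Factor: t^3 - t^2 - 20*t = (t - 5)*(t^2 + 4*t) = t*(t - 5)*(t + 4)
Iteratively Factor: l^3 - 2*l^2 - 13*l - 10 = (l + 1)*(l^2 - 3*l - 10) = (l + 1)*(l + 2)*(l - 5)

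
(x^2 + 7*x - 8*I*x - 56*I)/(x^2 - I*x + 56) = (x + 7)/(x + 7*I)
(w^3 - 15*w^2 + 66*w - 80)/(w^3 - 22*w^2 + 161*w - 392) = (w^2 - 7*w + 10)/(w^2 - 14*w + 49)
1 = 1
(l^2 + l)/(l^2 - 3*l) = (l + 1)/(l - 3)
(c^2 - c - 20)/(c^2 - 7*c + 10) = (c + 4)/(c - 2)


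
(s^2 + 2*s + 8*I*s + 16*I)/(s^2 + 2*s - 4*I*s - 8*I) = (s + 8*I)/(s - 4*I)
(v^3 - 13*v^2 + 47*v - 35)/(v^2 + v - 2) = (v^2 - 12*v + 35)/(v + 2)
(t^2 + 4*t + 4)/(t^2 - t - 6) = (t + 2)/(t - 3)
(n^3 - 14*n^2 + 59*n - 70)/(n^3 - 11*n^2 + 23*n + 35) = (n - 2)/(n + 1)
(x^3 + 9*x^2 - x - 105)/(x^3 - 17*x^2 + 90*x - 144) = (x^2 + 12*x + 35)/(x^2 - 14*x + 48)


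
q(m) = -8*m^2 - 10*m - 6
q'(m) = -16*m - 10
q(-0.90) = -3.48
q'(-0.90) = 4.40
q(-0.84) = -3.24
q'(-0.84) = 3.44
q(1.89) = -53.48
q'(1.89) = -40.24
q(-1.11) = -4.76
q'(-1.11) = 7.76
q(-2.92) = -45.01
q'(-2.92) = 36.72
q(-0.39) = -3.32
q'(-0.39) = -3.76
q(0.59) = -14.68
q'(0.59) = -19.44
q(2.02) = -58.84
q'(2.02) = -42.32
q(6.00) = -354.00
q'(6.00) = -106.00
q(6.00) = -354.00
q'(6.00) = -106.00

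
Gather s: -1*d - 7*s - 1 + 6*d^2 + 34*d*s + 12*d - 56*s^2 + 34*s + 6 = 6*d^2 + 11*d - 56*s^2 + s*(34*d + 27) + 5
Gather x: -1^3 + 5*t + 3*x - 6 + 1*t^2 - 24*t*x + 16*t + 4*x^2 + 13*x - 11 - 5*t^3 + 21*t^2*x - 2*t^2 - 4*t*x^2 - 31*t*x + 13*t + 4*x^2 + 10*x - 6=-5*t^3 - t^2 + 34*t + x^2*(8 - 4*t) + x*(21*t^2 - 55*t + 26) - 24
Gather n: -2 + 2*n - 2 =2*n - 4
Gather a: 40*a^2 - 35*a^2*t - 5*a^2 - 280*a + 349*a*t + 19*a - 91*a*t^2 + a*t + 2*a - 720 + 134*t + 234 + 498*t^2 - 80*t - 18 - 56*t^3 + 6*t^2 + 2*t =a^2*(35 - 35*t) + a*(-91*t^2 + 350*t - 259) - 56*t^3 + 504*t^2 + 56*t - 504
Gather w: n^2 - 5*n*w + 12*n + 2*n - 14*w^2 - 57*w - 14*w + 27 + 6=n^2 + 14*n - 14*w^2 + w*(-5*n - 71) + 33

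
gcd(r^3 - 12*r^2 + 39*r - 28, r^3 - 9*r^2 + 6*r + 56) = r^2 - 11*r + 28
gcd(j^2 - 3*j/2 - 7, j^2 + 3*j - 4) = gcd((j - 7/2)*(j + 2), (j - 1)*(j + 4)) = 1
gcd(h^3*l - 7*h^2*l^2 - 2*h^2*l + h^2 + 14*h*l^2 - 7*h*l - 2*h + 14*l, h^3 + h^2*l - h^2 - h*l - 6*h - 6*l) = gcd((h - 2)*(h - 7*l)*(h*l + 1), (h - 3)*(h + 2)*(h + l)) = 1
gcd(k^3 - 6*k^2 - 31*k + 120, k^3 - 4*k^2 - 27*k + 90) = k^2 + 2*k - 15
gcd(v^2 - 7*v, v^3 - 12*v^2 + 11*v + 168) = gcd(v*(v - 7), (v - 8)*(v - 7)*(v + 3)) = v - 7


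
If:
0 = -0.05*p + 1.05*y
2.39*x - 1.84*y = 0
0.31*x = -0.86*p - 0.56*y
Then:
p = 0.00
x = 0.00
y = 0.00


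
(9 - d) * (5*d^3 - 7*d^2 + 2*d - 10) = -5*d^4 + 52*d^3 - 65*d^2 + 28*d - 90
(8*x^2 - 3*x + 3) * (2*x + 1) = 16*x^3 + 2*x^2 + 3*x + 3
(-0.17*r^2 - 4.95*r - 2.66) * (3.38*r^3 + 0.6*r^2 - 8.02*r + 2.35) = -0.5746*r^5 - 16.833*r^4 - 10.5974*r^3 + 37.7035*r^2 + 9.7007*r - 6.251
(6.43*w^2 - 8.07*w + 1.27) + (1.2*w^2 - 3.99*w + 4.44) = 7.63*w^2 - 12.06*w + 5.71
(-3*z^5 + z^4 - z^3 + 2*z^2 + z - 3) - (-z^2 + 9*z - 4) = -3*z^5 + z^4 - z^3 + 3*z^2 - 8*z + 1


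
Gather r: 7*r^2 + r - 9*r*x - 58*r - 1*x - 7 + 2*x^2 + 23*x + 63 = 7*r^2 + r*(-9*x - 57) + 2*x^2 + 22*x + 56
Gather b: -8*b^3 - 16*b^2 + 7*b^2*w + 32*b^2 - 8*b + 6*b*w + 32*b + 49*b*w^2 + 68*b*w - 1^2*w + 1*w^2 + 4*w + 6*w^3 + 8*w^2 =-8*b^3 + b^2*(7*w + 16) + b*(49*w^2 + 74*w + 24) + 6*w^3 + 9*w^2 + 3*w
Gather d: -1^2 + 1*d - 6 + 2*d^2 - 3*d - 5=2*d^2 - 2*d - 12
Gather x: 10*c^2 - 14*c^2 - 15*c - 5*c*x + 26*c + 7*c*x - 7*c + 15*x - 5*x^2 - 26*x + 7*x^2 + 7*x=-4*c^2 + 4*c + 2*x^2 + x*(2*c - 4)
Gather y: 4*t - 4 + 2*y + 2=4*t + 2*y - 2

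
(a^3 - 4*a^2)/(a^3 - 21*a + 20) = a^2/(a^2 + 4*a - 5)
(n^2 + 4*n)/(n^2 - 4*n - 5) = n*(n + 4)/(n^2 - 4*n - 5)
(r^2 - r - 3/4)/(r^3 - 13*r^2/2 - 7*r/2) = (r - 3/2)/(r*(r - 7))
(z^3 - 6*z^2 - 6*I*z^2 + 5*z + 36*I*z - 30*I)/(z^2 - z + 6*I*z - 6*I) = (z^2 - z*(5 + 6*I) + 30*I)/(z + 6*I)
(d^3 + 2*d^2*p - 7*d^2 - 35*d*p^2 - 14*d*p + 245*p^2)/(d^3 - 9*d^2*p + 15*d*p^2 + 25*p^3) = (-d^2 - 7*d*p + 7*d + 49*p)/(-d^2 + 4*d*p + 5*p^2)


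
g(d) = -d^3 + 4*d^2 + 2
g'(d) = -3*d^2 + 8*d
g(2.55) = 11.43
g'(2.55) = 0.89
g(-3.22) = 76.86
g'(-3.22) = -56.87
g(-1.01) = 7.11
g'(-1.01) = -11.14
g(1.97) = 9.88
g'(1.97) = 4.12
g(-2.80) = 55.31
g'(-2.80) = -45.92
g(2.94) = 11.16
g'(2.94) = -2.41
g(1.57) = 7.99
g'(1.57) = 5.17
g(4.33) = -4.19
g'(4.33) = -21.61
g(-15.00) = 4277.00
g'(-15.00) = -795.00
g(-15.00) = 4277.00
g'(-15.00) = -795.00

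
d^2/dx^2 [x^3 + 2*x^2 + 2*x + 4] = 6*x + 4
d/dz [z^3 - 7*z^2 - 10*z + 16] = 3*z^2 - 14*z - 10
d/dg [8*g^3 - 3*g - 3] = 24*g^2 - 3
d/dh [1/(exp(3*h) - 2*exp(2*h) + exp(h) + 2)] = (-3*exp(2*h) + 4*exp(h) - 1)*exp(h)/(exp(3*h) - 2*exp(2*h) + exp(h) + 2)^2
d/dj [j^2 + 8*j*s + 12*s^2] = 2*j + 8*s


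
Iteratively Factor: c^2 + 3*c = (c + 3)*(c)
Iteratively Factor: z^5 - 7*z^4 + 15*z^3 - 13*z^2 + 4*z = (z)*(z^4 - 7*z^3 + 15*z^2 - 13*z + 4) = z*(z - 1)*(z^3 - 6*z^2 + 9*z - 4) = z*(z - 4)*(z - 1)*(z^2 - 2*z + 1) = z*(z - 4)*(z - 1)^2*(z - 1)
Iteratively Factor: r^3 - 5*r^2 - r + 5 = (r + 1)*(r^2 - 6*r + 5) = (r - 5)*(r + 1)*(r - 1)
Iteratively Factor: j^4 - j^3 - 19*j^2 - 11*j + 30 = (j - 5)*(j^3 + 4*j^2 + j - 6) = (j - 5)*(j + 3)*(j^2 + j - 2) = (j - 5)*(j - 1)*(j + 3)*(j + 2)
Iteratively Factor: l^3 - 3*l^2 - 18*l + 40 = (l - 2)*(l^2 - l - 20) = (l - 5)*(l - 2)*(l + 4)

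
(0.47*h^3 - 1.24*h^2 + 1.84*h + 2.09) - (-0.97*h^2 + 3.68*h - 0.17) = 0.47*h^3 - 0.27*h^2 - 1.84*h + 2.26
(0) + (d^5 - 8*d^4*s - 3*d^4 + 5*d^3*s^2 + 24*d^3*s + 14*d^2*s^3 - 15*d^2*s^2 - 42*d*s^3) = d^5 - 8*d^4*s - 3*d^4 + 5*d^3*s^2 + 24*d^3*s + 14*d^2*s^3 - 15*d^2*s^2 - 42*d*s^3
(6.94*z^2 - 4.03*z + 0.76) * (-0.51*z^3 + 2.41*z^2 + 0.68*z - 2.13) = -3.5394*z^5 + 18.7807*z^4 - 5.3807*z^3 - 15.691*z^2 + 9.1007*z - 1.6188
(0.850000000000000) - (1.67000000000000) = -0.820000000000000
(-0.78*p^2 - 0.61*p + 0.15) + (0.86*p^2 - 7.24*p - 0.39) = 0.08*p^2 - 7.85*p - 0.24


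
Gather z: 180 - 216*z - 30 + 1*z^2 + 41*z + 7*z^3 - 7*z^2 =7*z^3 - 6*z^2 - 175*z + 150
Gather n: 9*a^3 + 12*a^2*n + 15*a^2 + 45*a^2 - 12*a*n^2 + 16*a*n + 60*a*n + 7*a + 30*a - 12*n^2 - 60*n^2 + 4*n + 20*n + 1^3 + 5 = 9*a^3 + 60*a^2 + 37*a + n^2*(-12*a - 72) + n*(12*a^2 + 76*a + 24) + 6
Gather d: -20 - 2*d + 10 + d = -d - 10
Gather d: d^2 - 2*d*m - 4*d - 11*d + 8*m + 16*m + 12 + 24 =d^2 + d*(-2*m - 15) + 24*m + 36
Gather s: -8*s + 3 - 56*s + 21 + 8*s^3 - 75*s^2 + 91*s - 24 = 8*s^3 - 75*s^2 + 27*s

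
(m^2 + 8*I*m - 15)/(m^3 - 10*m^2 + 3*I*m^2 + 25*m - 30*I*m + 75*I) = (m + 5*I)/(m^2 - 10*m + 25)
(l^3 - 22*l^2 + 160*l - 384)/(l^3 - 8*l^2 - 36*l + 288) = (l - 8)/(l + 6)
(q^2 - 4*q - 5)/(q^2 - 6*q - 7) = (q - 5)/(q - 7)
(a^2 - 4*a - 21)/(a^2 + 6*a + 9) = (a - 7)/(a + 3)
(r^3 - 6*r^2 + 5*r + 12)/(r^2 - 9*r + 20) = (r^2 - 2*r - 3)/(r - 5)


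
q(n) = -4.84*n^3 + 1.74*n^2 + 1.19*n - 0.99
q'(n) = -14.52*n^2 + 3.48*n + 1.19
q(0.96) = -2.53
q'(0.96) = -8.85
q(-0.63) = 0.16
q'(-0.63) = -6.77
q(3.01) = -113.63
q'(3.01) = -119.89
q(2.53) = -65.22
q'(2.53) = -82.95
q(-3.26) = 181.31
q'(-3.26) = -164.47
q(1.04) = -3.31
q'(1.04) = -10.90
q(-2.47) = 79.62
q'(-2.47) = -95.99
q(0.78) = -1.30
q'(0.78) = -4.93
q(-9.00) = 3657.60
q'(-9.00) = -1206.25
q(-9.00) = 3657.60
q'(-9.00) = -1206.25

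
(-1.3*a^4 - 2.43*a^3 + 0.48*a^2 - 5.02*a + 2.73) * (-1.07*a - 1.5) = 1.391*a^5 + 4.5501*a^4 + 3.1314*a^3 + 4.6514*a^2 + 4.6089*a - 4.095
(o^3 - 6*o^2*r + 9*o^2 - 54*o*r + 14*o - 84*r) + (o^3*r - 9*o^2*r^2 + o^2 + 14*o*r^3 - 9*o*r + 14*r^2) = o^3*r + o^3 - 9*o^2*r^2 - 6*o^2*r + 10*o^2 + 14*o*r^3 - 63*o*r + 14*o + 14*r^2 - 84*r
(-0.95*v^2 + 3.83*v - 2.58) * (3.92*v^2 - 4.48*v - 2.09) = -3.724*v^4 + 19.2696*v^3 - 25.2865*v^2 + 3.5537*v + 5.3922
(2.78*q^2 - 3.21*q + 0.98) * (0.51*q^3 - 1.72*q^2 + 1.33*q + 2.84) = 1.4178*q^5 - 6.4187*q^4 + 9.7184*q^3 + 1.9403*q^2 - 7.813*q + 2.7832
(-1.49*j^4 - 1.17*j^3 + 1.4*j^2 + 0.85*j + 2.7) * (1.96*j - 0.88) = -2.9204*j^5 - 0.982*j^4 + 3.7736*j^3 + 0.434*j^2 + 4.544*j - 2.376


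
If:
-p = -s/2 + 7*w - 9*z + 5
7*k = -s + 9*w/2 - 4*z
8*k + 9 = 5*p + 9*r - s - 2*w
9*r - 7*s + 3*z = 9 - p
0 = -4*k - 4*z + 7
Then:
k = 7/4 - z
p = 1487*z/24 - 925/8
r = 5855/72 - 9245*z/216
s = 347/4 - 183*z/4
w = 22 - 65*z/6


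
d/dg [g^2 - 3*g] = 2*g - 3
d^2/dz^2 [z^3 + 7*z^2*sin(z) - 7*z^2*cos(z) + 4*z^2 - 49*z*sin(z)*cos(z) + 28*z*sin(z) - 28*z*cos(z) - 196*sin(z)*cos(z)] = 7*sqrt(2)*z^2*cos(z + pi/4) + 98*z*sin(2*z) + 56*z*cos(z) + 6*z + 70*sin(z) + 392*sin(2*z) + 42*cos(z) - 98*cos(2*z) + 8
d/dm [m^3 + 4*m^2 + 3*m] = 3*m^2 + 8*m + 3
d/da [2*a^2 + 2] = 4*a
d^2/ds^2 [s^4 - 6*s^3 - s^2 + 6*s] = 12*s^2 - 36*s - 2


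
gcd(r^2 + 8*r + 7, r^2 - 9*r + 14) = 1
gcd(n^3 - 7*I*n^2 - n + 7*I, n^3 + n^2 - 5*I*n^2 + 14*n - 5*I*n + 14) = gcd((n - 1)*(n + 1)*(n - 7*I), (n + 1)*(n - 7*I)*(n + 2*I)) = n^2 + n*(1 - 7*I) - 7*I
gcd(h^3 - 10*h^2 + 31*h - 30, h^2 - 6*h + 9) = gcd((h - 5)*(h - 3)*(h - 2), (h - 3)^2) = h - 3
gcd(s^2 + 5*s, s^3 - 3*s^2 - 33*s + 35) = s + 5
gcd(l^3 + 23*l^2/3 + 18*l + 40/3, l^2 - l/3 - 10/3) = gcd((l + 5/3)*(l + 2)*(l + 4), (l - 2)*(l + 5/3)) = l + 5/3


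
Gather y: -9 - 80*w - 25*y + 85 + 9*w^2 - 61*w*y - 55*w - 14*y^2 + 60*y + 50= 9*w^2 - 135*w - 14*y^2 + y*(35 - 61*w) + 126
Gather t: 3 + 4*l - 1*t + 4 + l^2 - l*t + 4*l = l^2 + 8*l + t*(-l - 1) + 7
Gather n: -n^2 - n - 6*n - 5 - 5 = -n^2 - 7*n - 10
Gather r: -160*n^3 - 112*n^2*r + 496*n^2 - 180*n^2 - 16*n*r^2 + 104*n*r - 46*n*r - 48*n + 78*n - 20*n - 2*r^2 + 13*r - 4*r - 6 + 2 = -160*n^3 + 316*n^2 + 10*n + r^2*(-16*n - 2) + r*(-112*n^2 + 58*n + 9) - 4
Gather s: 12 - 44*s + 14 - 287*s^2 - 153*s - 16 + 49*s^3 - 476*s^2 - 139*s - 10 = 49*s^3 - 763*s^2 - 336*s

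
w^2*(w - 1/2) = w^3 - w^2/2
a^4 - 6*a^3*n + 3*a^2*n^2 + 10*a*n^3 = a*(a - 5*n)*(a - 2*n)*(a + n)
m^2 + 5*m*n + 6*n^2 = (m + 2*n)*(m + 3*n)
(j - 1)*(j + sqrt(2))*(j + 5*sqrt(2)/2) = j^3 - j^2 + 7*sqrt(2)*j^2/2 - 7*sqrt(2)*j/2 + 5*j - 5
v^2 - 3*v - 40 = (v - 8)*(v + 5)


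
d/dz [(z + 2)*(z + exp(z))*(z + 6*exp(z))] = (z + 2)*(z + exp(z))*(6*exp(z) + 1) + (z + 2)*(z + 6*exp(z))*(exp(z) + 1) + (z + exp(z))*(z + 6*exp(z))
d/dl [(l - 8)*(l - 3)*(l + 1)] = 3*l^2 - 20*l + 13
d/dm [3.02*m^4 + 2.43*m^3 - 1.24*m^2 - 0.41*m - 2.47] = 12.08*m^3 + 7.29*m^2 - 2.48*m - 0.41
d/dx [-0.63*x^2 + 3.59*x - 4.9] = 3.59 - 1.26*x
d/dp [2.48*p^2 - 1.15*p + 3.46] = 4.96*p - 1.15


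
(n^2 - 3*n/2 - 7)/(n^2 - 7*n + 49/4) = 2*(n + 2)/(2*n - 7)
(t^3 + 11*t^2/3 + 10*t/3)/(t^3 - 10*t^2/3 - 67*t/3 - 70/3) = t/(t - 7)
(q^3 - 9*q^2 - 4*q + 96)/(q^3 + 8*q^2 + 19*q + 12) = (q^2 - 12*q + 32)/(q^2 + 5*q + 4)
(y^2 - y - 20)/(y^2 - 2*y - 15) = (y + 4)/(y + 3)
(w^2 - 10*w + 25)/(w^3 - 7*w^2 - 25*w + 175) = (w - 5)/(w^2 - 2*w - 35)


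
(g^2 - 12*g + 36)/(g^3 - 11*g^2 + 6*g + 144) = (g - 6)/(g^2 - 5*g - 24)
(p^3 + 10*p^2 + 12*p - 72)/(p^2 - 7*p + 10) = (p^2 + 12*p + 36)/(p - 5)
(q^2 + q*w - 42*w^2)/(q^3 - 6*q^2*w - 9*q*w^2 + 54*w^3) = (q + 7*w)/(q^2 - 9*w^2)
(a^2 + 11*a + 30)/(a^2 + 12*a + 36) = (a + 5)/(a + 6)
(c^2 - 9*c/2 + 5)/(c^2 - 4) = (c - 5/2)/(c + 2)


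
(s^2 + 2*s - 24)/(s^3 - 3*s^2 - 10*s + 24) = (s + 6)/(s^2 + s - 6)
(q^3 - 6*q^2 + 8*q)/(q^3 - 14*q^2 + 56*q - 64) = q/(q - 8)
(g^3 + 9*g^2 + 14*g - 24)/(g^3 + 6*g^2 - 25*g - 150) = (g^2 + 3*g - 4)/(g^2 - 25)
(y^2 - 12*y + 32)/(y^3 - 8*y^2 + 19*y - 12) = (y - 8)/(y^2 - 4*y + 3)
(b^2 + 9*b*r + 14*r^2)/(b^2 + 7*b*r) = (b + 2*r)/b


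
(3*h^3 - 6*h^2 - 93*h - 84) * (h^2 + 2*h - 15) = 3*h^5 - 150*h^3 - 180*h^2 + 1227*h + 1260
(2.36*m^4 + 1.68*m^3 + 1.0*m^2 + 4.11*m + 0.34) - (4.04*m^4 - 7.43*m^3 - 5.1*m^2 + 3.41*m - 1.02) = -1.68*m^4 + 9.11*m^3 + 6.1*m^2 + 0.7*m + 1.36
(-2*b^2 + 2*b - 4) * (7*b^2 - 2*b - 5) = -14*b^4 + 18*b^3 - 22*b^2 - 2*b + 20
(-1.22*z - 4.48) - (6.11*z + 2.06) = -7.33*z - 6.54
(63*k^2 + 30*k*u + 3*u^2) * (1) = 63*k^2 + 30*k*u + 3*u^2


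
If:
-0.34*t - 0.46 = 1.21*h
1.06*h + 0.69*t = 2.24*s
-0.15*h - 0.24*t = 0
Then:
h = -0.46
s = -0.13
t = 0.29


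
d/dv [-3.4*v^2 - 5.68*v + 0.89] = -6.8*v - 5.68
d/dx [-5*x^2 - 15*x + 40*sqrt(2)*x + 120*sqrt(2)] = -10*x - 15 + 40*sqrt(2)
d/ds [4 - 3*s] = -3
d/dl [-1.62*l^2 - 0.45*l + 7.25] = -3.24*l - 0.45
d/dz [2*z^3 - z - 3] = 6*z^2 - 1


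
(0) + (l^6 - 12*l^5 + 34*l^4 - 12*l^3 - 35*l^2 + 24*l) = l^6 - 12*l^5 + 34*l^4 - 12*l^3 - 35*l^2 + 24*l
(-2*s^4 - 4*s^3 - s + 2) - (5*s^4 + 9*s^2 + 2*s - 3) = -7*s^4 - 4*s^3 - 9*s^2 - 3*s + 5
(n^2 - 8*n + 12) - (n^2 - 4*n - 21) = 33 - 4*n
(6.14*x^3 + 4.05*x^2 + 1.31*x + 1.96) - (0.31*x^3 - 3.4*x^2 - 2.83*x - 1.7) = 5.83*x^3 + 7.45*x^2 + 4.14*x + 3.66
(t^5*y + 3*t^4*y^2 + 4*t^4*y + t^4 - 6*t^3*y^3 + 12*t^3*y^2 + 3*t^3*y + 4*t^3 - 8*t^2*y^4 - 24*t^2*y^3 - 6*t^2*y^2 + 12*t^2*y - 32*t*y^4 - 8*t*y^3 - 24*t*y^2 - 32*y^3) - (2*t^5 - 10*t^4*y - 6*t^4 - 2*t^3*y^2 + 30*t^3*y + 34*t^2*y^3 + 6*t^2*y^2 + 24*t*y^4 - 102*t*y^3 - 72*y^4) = t^5*y - 2*t^5 + 3*t^4*y^2 + 14*t^4*y + 7*t^4 - 6*t^3*y^3 + 14*t^3*y^2 - 27*t^3*y + 4*t^3 - 8*t^2*y^4 - 58*t^2*y^3 - 12*t^2*y^2 + 12*t^2*y - 56*t*y^4 + 94*t*y^3 - 24*t*y^2 + 72*y^4 - 32*y^3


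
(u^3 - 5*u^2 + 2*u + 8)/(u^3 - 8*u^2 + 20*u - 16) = (u + 1)/(u - 2)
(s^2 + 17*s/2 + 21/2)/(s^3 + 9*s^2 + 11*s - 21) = (s + 3/2)/(s^2 + 2*s - 3)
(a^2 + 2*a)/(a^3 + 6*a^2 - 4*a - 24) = a/(a^2 + 4*a - 12)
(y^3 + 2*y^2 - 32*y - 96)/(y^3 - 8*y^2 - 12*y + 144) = (y + 4)/(y - 6)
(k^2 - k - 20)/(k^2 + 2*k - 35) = (k + 4)/(k + 7)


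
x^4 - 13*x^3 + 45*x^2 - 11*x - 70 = (x - 7)*(x - 5)*(x - 2)*(x + 1)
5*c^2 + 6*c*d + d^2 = (c + d)*(5*c + d)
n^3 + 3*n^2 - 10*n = n*(n - 2)*(n + 5)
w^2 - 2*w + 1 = (w - 1)^2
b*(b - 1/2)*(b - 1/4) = b^3 - 3*b^2/4 + b/8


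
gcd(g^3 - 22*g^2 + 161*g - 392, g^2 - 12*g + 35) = g - 7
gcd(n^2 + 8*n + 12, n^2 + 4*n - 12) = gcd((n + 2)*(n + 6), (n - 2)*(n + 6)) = n + 6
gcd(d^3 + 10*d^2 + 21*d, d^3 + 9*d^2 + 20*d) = d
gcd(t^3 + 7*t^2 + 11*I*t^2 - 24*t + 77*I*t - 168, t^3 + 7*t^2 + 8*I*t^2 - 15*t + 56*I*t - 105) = t^2 + t*(7 + 3*I) + 21*I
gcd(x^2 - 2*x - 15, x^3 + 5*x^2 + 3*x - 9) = x + 3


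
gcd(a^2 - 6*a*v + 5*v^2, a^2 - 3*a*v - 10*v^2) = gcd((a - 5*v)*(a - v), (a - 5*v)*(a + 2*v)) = -a + 5*v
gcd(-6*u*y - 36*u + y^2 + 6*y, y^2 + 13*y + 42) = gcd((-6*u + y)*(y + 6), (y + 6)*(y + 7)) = y + 6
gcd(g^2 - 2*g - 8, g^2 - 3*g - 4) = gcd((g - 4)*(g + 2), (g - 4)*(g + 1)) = g - 4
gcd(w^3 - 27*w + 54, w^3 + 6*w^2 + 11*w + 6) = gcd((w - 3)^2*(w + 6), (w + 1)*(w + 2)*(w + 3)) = 1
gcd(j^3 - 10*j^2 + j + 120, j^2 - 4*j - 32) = j - 8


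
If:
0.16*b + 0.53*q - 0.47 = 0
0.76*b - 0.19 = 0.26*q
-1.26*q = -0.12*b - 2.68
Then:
No Solution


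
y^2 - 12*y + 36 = (y - 6)^2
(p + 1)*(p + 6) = p^2 + 7*p + 6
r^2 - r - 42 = (r - 7)*(r + 6)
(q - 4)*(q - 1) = q^2 - 5*q + 4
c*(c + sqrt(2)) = c^2 + sqrt(2)*c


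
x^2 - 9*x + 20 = (x - 5)*(x - 4)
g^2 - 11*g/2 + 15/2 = (g - 3)*(g - 5/2)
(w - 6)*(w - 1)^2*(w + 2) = w^4 - 6*w^3 - 3*w^2 + 20*w - 12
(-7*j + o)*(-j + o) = 7*j^2 - 8*j*o + o^2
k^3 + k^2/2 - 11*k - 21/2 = (k - 7/2)*(k + 1)*(k + 3)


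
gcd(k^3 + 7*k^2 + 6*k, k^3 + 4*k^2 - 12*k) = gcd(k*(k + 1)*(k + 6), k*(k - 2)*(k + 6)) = k^2 + 6*k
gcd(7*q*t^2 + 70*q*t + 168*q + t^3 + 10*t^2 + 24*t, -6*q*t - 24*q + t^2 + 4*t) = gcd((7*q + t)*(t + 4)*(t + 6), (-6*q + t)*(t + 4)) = t + 4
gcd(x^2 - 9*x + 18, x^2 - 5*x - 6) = x - 6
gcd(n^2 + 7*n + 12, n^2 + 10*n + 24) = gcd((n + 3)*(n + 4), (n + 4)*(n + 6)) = n + 4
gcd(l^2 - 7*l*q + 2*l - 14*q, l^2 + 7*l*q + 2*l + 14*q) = l + 2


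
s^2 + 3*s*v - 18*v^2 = (s - 3*v)*(s + 6*v)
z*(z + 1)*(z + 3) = z^3 + 4*z^2 + 3*z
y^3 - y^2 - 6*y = y*(y - 3)*(y + 2)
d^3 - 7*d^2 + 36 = (d - 6)*(d - 3)*(d + 2)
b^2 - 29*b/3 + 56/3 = (b - 7)*(b - 8/3)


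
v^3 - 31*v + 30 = (v - 5)*(v - 1)*(v + 6)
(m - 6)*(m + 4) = m^2 - 2*m - 24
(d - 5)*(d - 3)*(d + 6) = d^3 - 2*d^2 - 33*d + 90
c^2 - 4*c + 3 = (c - 3)*(c - 1)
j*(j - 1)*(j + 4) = j^3 + 3*j^2 - 4*j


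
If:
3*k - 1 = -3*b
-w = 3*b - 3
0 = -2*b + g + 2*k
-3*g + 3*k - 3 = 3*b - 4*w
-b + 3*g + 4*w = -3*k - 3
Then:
No Solution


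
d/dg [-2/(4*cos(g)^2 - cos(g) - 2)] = 2*(1 - 8*cos(g))*sin(g)/(cos(g) - 2*cos(2*g))^2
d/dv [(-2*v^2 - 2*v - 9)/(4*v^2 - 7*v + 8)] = (22*v^2 + 40*v - 79)/(16*v^4 - 56*v^3 + 113*v^2 - 112*v + 64)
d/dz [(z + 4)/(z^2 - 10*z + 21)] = (z^2 - 10*z - 2*(z - 5)*(z + 4) + 21)/(z^2 - 10*z + 21)^2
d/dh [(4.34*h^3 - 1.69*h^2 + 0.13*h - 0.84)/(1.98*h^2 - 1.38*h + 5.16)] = (8.5932*h^4 - 11.9784*h^3 + 69.258*h^2 - 14.1144*h - 0.4884)/(3.9204*h^4 - 5.4648*h^3 + 22.338*h^2 - 14.2416*h + 26.6256)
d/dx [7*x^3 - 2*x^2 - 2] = x*(21*x - 4)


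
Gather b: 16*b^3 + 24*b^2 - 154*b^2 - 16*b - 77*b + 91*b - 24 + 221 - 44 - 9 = 16*b^3 - 130*b^2 - 2*b + 144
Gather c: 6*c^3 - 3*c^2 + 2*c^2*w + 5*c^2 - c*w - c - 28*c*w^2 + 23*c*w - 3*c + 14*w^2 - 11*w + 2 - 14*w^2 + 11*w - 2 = 6*c^3 + c^2*(2*w + 2) + c*(-28*w^2 + 22*w - 4)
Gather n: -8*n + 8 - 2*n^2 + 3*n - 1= -2*n^2 - 5*n + 7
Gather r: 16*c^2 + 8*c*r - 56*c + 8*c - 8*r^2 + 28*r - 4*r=16*c^2 - 48*c - 8*r^2 + r*(8*c + 24)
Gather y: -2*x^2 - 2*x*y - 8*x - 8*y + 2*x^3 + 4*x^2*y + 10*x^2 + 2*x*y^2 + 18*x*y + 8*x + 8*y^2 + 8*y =2*x^3 + 8*x^2 + y^2*(2*x + 8) + y*(4*x^2 + 16*x)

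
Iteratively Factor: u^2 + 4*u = (u + 4)*(u)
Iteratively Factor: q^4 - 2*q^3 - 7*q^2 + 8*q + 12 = (q - 3)*(q^3 + q^2 - 4*q - 4) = (q - 3)*(q + 1)*(q^2 - 4) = (q - 3)*(q + 1)*(q + 2)*(q - 2)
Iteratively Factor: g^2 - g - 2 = (g + 1)*(g - 2)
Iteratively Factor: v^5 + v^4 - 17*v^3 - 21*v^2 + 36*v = (v + 3)*(v^4 - 2*v^3 - 11*v^2 + 12*v) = v*(v + 3)*(v^3 - 2*v^2 - 11*v + 12) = v*(v - 4)*(v + 3)*(v^2 + 2*v - 3) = v*(v - 4)*(v + 3)^2*(v - 1)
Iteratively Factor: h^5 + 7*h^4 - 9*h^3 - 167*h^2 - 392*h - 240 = (h + 1)*(h^4 + 6*h^3 - 15*h^2 - 152*h - 240) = (h + 1)*(h + 4)*(h^3 + 2*h^2 - 23*h - 60) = (h + 1)*(h + 4)^2*(h^2 - 2*h - 15) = (h + 1)*(h + 3)*(h + 4)^2*(h - 5)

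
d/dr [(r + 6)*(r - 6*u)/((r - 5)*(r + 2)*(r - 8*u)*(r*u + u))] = (-(r - 5)*(r + 1)*(r + 2)*(r + 6)*(r - 6*u) + 2*(r - 5)*(r + 1)*(r + 2)*(r - 8*u)*(r - 3*u + 3) - (r - 5)*(r + 1)*(r + 6)*(r - 8*u)*(r - 6*u) - (r - 5)*(r + 2)*(r + 6)*(r - 8*u)*(r - 6*u) - (r + 1)*(r + 2)*(r + 6)*(r - 8*u)*(r - 6*u))/(u*(r - 5)^2*(r + 1)^2*(r + 2)^2*(r - 8*u)^2)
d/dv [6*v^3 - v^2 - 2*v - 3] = 18*v^2 - 2*v - 2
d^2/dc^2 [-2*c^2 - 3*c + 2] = -4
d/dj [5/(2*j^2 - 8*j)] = 5*(2 - j)/(j^2*(j - 4)^2)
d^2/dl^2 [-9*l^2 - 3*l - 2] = -18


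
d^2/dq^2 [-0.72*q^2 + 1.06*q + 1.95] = -1.44000000000000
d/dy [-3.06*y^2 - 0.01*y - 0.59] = -6.12*y - 0.01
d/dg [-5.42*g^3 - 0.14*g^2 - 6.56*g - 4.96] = -16.26*g^2 - 0.28*g - 6.56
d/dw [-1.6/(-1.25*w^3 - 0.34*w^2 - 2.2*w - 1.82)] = (-6.0*w^2 - 1.088*w - 3.52)/(1.25*w^3 + 0.34*w^2 + 2.2*w + 1.82)^2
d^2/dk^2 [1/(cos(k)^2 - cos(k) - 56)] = (4*sin(k)^4 - 227*sin(k)^2 - 209*cos(k)/4 - 3*cos(3*k)/4 + 109)/(sin(k)^2 + cos(k) + 55)^3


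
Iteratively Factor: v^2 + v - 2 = (v - 1)*(v + 2)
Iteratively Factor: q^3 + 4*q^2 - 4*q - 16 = (q - 2)*(q^2 + 6*q + 8) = (q - 2)*(q + 4)*(q + 2)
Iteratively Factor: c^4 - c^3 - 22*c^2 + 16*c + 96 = (c + 2)*(c^3 - 3*c^2 - 16*c + 48) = (c - 3)*(c + 2)*(c^2 - 16) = (c - 4)*(c - 3)*(c + 2)*(c + 4)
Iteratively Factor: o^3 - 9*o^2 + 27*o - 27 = (o - 3)*(o^2 - 6*o + 9) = (o - 3)^2*(o - 3)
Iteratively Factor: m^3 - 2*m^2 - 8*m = (m)*(m^2 - 2*m - 8) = m*(m + 2)*(m - 4)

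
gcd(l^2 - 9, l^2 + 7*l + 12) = l + 3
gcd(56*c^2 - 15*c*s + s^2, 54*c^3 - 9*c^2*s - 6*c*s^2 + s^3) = 1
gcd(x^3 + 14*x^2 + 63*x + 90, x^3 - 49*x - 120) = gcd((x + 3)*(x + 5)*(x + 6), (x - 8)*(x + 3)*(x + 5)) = x^2 + 8*x + 15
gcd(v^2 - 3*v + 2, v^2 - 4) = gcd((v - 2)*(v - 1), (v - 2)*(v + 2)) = v - 2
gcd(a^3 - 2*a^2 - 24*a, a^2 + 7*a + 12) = a + 4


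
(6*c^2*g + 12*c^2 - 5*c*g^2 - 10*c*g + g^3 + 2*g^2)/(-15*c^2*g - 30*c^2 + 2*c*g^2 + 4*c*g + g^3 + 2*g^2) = (-2*c + g)/(5*c + g)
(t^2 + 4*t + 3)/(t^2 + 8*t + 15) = (t + 1)/(t + 5)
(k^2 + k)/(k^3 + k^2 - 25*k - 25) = k/(k^2 - 25)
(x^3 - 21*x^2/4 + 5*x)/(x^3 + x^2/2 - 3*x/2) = (4*x^2 - 21*x + 20)/(2*(2*x^2 + x - 3))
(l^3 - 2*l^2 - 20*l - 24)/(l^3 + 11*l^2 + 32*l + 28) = (l - 6)/(l + 7)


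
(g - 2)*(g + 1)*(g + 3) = g^3 + 2*g^2 - 5*g - 6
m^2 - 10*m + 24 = (m - 6)*(m - 4)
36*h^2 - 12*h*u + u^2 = (-6*h + u)^2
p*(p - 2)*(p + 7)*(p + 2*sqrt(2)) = p^4 + 2*sqrt(2)*p^3 + 5*p^3 - 14*p^2 + 10*sqrt(2)*p^2 - 28*sqrt(2)*p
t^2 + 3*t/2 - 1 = (t - 1/2)*(t + 2)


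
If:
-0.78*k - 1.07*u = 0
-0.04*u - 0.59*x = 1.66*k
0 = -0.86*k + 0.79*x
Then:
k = 0.00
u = 0.00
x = 0.00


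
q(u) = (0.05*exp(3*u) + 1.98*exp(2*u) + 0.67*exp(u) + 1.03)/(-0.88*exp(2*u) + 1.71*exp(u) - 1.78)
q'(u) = (1.76*exp(2*u) - 1.71*exp(u))*(0.05*exp(3*u) + 1.98*exp(2*u) + 0.67*exp(u) + 1.03)/(-0.88*exp(2*u) + 1.71*exp(u) - 1.78)^2 + (0.15*exp(3*u) + 3.96*exp(2*u) + 0.67*exp(u))/(-0.88*exp(2*u) + 1.71*exp(u) - 1.78)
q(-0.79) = -1.47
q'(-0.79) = -1.47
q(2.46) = -3.52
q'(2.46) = -0.12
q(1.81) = -3.74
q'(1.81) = 0.85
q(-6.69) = -0.58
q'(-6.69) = -0.00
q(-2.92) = -0.63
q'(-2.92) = -0.06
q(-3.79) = -0.60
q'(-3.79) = -0.02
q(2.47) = -3.52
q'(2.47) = -0.13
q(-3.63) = -0.60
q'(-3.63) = -0.03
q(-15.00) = -0.58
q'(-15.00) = 0.00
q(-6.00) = -0.58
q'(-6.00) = 0.00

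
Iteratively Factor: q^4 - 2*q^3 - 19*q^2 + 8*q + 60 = (q + 3)*(q^3 - 5*q^2 - 4*q + 20) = (q - 5)*(q + 3)*(q^2 - 4) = (q - 5)*(q - 2)*(q + 3)*(q + 2)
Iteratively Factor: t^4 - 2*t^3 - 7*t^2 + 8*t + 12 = (t - 2)*(t^3 - 7*t - 6) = (t - 2)*(t + 1)*(t^2 - t - 6) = (t - 3)*(t - 2)*(t + 1)*(t + 2)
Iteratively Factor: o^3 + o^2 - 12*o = (o)*(o^2 + o - 12) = o*(o - 3)*(o + 4)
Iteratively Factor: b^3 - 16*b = (b - 4)*(b^2 + 4*b) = (b - 4)*(b + 4)*(b)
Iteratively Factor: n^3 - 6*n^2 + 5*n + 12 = (n - 4)*(n^2 - 2*n - 3) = (n - 4)*(n - 3)*(n + 1)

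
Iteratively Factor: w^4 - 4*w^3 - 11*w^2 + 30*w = (w - 2)*(w^3 - 2*w^2 - 15*w) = (w - 2)*(w + 3)*(w^2 - 5*w) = w*(w - 2)*(w + 3)*(w - 5)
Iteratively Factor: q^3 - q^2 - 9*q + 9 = (q - 1)*(q^2 - 9) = (q - 1)*(q + 3)*(q - 3)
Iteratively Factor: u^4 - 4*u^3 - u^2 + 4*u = (u)*(u^3 - 4*u^2 - u + 4) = u*(u - 1)*(u^2 - 3*u - 4) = u*(u - 1)*(u + 1)*(u - 4)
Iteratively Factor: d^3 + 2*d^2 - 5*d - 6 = (d - 2)*(d^2 + 4*d + 3) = (d - 2)*(d + 1)*(d + 3)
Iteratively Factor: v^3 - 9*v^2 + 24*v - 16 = (v - 4)*(v^2 - 5*v + 4) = (v - 4)^2*(v - 1)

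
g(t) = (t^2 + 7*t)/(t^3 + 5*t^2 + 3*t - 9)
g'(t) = (2*t + 7)/(t^3 + 5*t^2 + 3*t - 9) + (t^2 + 7*t)*(-3*t^2 - 10*t - 3)/(t^3 + 5*t^2 + 3*t - 9)^2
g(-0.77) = 0.54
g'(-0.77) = -0.80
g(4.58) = 0.26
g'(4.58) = -0.06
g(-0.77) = 0.54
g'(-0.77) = -0.80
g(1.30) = 1.95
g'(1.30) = -5.66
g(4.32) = 0.27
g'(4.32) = -0.07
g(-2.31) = 6.87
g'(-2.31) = -19.36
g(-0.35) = 0.25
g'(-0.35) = -0.67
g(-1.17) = 0.94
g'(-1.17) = -1.23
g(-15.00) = -0.05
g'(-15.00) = 0.00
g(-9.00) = -0.05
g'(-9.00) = 0.01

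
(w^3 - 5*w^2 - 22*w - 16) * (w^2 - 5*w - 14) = w^5 - 10*w^4 - 11*w^3 + 164*w^2 + 388*w + 224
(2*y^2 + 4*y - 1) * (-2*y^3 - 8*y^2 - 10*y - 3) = -4*y^5 - 24*y^4 - 50*y^3 - 38*y^2 - 2*y + 3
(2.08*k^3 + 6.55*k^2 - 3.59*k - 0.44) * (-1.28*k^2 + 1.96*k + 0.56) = -2.6624*k^5 - 4.3072*k^4 + 18.598*k^3 - 2.8052*k^2 - 2.8728*k - 0.2464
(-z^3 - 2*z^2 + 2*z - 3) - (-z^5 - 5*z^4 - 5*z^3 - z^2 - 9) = z^5 + 5*z^4 + 4*z^3 - z^2 + 2*z + 6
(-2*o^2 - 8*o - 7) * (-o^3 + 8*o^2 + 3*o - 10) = 2*o^5 - 8*o^4 - 63*o^3 - 60*o^2 + 59*o + 70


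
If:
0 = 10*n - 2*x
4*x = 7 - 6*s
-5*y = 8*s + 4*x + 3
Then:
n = 3*y/4 + 37/20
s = -5*y/2 - 5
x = 15*y/4 + 37/4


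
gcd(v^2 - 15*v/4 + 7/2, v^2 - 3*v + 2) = v - 2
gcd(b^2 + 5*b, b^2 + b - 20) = b + 5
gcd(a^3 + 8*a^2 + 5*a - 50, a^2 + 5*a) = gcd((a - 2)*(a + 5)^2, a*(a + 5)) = a + 5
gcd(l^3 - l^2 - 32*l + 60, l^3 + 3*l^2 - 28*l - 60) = l^2 + l - 30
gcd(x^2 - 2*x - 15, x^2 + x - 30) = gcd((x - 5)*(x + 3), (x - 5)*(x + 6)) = x - 5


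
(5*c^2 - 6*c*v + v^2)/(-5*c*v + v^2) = (-c + v)/v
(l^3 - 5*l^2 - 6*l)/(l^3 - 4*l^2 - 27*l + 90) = l*(l + 1)/(l^2 + 2*l - 15)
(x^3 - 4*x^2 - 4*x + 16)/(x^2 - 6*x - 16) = (x^2 - 6*x + 8)/(x - 8)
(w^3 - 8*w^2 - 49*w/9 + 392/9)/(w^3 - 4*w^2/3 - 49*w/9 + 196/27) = 3*(w - 8)/(3*w - 4)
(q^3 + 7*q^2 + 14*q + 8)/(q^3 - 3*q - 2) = (q^2 + 6*q + 8)/(q^2 - q - 2)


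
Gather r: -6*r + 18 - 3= 15 - 6*r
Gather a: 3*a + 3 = 3*a + 3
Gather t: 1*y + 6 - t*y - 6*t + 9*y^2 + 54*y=t*(-y - 6) + 9*y^2 + 55*y + 6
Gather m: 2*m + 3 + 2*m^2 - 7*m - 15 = 2*m^2 - 5*m - 12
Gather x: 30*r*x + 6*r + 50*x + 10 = 6*r + x*(30*r + 50) + 10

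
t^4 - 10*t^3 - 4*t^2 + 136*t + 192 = (t - 8)*(t - 6)*(t + 2)^2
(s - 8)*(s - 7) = s^2 - 15*s + 56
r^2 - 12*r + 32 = (r - 8)*(r - 4)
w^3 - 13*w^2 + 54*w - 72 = (w - 6)*(w - 4)*(w - 3)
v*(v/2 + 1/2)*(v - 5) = v^3/2 - 2*v^2 - 5*v/2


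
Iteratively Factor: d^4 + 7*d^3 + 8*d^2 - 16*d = (d + 4)*(d^3 + 3*d^2 - 4*d) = (d - 1)*(d + 4)*(d^2 + 4*d) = d*(d - 1)*(d + 4)*(d + 4)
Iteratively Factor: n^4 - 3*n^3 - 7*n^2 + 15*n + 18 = (n + 2)*(n^3 - 5*n^2 + 3*n + 9) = (n - 3)*(n + 2)*(n^2 - 2*n - 3) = (n - 3)^2*(n + 2)*(n + 1)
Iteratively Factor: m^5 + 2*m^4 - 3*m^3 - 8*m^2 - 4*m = (m - 2)*(m^4 + 4*m^3 + 5*m^2 + 2*m) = (m - 2)*(m + 1)*(m^3 + 3*m^2 + 2*m) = m*(m - 2)*(m + 1)*(m^2 + 3*m + 2) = m*(m - 2)*(m + 1)*(m + 2)*(m + 1)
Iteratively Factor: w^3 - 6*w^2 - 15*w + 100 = (w - 5)*(w^2 - w - 20) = (w - 5)^2*(w + 4)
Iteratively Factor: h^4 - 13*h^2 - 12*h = (h + 3)*(h^3 - 3*h^2 - 4*h) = (h + 1)*(h + 3)*(h^2 - 4*h) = h*(h + 1)*(h + 3)*(h - 4)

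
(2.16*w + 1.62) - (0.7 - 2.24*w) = 4.4*w + 0.92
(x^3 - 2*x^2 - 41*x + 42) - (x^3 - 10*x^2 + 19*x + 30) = 8*x^2 - 60*x + 12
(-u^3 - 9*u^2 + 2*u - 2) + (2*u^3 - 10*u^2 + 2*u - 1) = u^3 - 19*u^2 + 4*u - 3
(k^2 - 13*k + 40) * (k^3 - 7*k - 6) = k^5 - 13*k^4 + 33*k^3 + 85*k^2 - 202*k - 240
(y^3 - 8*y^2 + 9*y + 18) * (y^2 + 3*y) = y^5 - 5*y^4 - 15*y^3 + 45*y^2 + 54*y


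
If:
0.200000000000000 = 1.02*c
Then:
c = 0.20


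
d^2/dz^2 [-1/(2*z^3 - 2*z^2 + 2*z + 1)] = 4*((3*z - 1)*(2*z^3 - 2*z^2 + 2*z + 1) - 2*(3*z^2 - 2*z + 1)^2)/(2*z^3 - 2*z^2 + 2*z + 1)^3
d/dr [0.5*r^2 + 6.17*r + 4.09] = 1.0*r + 6.17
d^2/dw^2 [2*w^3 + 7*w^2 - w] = 12*w + 14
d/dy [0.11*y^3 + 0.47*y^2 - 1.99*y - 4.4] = 0.33*y^2 + 0.94*y - 1.99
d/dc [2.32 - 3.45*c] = -3.45000000000000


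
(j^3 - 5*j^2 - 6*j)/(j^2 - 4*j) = (j^2 - 5*j - 6)/(j - 4)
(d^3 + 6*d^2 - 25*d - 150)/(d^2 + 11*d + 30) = d - 5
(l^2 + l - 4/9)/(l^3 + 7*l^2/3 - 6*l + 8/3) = (9*l^2 + 9*l - 4)/(3*(3*l^3 + 7*l^2 - 18*l + 8))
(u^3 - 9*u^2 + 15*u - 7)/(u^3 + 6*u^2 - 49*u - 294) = (u^2 - 2*u + 1)/(u^2 + 13*u + 42)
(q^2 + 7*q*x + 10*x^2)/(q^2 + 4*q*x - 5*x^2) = (-q - 2*x)/(-q + x)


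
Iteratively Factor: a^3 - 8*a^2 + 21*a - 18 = (a - 3)*(a^2 - 5*a + 6) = (a - 3)^2*(a - 2)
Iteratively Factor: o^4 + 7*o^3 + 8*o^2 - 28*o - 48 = (o + 4)*(o^3 + 3*o^2 - 4*o - 12) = (o + 2)*(o + 4)*(o^2 + o - 6) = (o + 2)*(o + 3)*(o + 4)*(o - 2)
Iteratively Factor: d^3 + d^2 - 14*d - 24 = (d + 2)*(d^2 - d - 12) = (d - 4)*(d + 2)*(d + 3)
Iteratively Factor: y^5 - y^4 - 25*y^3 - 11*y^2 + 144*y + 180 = (y - 5)*(y^4 + 4*y^3 - 5*y^2 - 36*y - 36) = (y - 5)*(y - 3)*(y^3 + 7*y^2 + 16*y + 12) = (y - 5)*(y - 3)*(y + 2)*(y^2 + 5*y + 6) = (y - 5)*(y - 3)*(y + 2)*(y + 3)*(y + 2)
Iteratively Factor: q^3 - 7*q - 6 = (q + 1)*(q^2 - q - 6) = (q + 1)*(q + 2)*(q - 3)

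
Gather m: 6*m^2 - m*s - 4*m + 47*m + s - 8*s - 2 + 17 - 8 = 6*m^2 + m*(43 - s) - 7*s + 7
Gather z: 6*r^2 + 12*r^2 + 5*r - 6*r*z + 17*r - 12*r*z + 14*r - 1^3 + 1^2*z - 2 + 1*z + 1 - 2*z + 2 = 18*r^2 - 18*r*z + 36*r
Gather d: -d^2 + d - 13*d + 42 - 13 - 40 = -d^2 - 12*d - 11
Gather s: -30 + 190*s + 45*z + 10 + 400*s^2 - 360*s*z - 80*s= 400*s^2 + s*(110 - 360*z) + 45*z - 20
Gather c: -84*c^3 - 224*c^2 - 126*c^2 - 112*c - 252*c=-84*c^3 - 350*c^2 - 364*c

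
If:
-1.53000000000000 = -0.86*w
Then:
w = 1.78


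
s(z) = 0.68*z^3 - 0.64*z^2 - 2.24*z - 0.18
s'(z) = 2.04*z^2 - 1.28*z - 2.24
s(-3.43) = -27.47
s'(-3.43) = 26.15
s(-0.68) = 0.83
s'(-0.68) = -0.43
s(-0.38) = 0.54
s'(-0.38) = -1.46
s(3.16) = 7.81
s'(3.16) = 14.09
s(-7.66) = -326.20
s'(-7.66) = 127.26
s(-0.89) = 0.83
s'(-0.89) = 0.52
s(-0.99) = 0.75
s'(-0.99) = 1.03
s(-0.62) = 0.80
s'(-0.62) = -0.66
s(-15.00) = -2405.58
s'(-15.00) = 475.96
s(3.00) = 5.70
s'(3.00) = 12.28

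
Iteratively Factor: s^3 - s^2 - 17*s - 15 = (s + 3)*(s^2 - 4*s - 5) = (s + 1)*(s + 3)*(s - 5)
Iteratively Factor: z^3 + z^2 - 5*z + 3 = (z - 1)*(z^2 + 2*z - 3) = (z - 1)*(z + 3)*(z - 1)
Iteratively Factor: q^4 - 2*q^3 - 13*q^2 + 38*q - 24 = (q - 1)*(q^3 - q^2 - 14*q + 24) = (q - 2)*(q - 1)*(q^2 + q - 12) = (q - 3)*(q - 2)*(q - 1)*(q + 4)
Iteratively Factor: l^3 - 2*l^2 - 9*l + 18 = (l + 3)*(l^2 - 5*l + 6) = (l - 2)*(l + 3)*(l - 3)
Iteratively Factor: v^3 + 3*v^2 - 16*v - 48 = (v + 3)*(v^2 - 16) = (v + 3)*(v + 4)*(v - 4)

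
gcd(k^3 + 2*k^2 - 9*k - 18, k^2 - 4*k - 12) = k + 2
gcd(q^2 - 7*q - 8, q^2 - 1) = q + 1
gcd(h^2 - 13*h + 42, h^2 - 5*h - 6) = h - 6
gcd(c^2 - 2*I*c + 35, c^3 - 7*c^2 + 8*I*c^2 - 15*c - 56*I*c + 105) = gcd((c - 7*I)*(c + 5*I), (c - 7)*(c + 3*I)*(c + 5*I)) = c + 5*I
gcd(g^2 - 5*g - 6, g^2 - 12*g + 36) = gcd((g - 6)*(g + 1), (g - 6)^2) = g - 6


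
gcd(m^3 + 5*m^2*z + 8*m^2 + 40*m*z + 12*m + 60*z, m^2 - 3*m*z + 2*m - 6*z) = m + 2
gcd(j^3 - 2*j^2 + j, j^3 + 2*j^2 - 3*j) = j^2 - j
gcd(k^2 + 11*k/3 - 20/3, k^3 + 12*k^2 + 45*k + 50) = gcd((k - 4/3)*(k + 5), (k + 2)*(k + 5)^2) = k + 5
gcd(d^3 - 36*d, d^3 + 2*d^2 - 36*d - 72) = d^2 - 36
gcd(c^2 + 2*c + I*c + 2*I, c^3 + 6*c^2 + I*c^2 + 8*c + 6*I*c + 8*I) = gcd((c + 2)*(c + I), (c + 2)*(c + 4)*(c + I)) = c^2 + c*(2 + I) + 2*I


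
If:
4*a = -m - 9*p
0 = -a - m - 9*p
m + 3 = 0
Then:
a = 0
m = -3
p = 1/3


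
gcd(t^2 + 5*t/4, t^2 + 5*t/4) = t^2 + 5*t/4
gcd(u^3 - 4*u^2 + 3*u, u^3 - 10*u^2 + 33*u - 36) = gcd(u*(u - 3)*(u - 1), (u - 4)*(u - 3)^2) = u - 3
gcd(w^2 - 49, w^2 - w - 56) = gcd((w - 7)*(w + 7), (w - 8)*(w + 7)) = w + 7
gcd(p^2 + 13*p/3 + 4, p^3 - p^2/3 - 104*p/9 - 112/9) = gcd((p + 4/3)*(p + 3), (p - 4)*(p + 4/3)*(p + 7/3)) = p + 4/3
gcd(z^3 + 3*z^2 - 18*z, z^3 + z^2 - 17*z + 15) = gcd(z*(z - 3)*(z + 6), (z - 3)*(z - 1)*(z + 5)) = z - 3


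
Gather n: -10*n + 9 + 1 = 10 - 10*n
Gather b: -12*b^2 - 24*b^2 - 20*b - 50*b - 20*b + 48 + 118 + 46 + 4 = -36*b^2 - 90*b + 216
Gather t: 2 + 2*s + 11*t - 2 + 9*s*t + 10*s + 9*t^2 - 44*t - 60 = 12*s + 9*t^2 + t*(9*s - 33) - 60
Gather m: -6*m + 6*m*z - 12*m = m*(6*z - 18)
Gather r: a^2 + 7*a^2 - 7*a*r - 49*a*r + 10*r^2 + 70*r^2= 8*a^2 - 56*a*r + 80*r^2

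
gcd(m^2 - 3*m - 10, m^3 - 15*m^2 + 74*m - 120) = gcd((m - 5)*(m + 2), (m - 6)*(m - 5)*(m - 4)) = m - 5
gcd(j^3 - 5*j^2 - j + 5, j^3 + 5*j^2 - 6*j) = j - 1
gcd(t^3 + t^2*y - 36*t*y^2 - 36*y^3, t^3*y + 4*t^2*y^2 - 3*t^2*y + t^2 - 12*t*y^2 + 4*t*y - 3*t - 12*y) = 1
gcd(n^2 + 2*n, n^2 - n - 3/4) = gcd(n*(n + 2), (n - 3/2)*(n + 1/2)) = 1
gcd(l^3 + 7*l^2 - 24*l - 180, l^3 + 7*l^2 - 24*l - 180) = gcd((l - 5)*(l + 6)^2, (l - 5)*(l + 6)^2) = l^3 + 7*l^2 - 24*l - 180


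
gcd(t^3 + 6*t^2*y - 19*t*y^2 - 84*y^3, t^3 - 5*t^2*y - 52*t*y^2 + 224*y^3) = -t^2 - 3*t*y + 28*y^2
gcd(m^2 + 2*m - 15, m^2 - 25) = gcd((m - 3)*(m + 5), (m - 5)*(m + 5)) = m + 5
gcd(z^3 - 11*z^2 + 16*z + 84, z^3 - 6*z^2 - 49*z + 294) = z^2 - 13*z + 42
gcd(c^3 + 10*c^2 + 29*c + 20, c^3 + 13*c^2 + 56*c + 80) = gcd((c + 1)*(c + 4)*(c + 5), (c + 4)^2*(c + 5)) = c^2 + 9*c + 20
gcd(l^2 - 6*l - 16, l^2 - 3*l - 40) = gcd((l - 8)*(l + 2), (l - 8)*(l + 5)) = l - 8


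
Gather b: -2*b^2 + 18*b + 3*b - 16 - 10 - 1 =-2*b^2 + 21*b - 27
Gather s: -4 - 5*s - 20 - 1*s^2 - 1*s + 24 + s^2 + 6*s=0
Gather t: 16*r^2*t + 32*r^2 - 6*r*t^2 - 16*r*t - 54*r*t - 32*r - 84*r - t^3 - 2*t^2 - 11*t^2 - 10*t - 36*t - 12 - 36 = 32*r^2 - 116*r - t^3 + t^2*(-6*r - 13) + t*(16*r^2 - 70*r - 46) - 48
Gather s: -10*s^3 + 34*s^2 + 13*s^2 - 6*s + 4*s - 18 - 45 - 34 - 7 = -10*s^3 + 47*s^2 - 2*s - 104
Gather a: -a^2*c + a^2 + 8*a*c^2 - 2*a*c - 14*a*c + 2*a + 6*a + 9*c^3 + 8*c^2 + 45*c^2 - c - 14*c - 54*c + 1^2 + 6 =a^2*(1 - c) + a*(8*c^2 - 16*c + 8) + 9*c^3 + 53*c^2 - 69*c + 7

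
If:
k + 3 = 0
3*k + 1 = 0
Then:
No Solution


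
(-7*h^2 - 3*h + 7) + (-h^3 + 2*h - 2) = -h^3 - 7*h^2 - h + 5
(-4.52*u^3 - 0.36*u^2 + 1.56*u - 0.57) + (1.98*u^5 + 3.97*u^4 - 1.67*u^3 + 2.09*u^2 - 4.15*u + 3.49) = 1.98*u^5 + 3.97*u^4 - 6.19*u^3 + 1.73*u^2 - 2.59*u + 2.92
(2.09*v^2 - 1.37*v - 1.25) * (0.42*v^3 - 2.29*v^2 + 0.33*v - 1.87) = 0.8778*v^5 - 5.3615*v^4 + 3.302*v^3 - 1.4979*v^2 + 2.1494*v + 2.3375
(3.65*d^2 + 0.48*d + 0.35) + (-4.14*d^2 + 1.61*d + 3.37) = -0.49*d^2 + 2.09*d + 3.72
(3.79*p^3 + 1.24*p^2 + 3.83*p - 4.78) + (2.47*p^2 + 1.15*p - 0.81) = 3.79*p^3 + 3.71*p^2 + 4.98*p - 5.59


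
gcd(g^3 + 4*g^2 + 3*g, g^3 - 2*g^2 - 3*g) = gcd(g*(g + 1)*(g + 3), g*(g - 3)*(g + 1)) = g^2 + g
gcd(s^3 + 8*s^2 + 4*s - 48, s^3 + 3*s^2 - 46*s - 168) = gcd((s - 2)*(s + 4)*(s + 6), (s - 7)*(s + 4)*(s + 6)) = s^2 + 10*s + 24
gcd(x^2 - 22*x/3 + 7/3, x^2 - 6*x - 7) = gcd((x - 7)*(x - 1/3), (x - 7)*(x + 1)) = x - 7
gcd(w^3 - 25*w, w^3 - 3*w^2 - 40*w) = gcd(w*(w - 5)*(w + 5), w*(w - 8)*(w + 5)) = w^2 + 5*w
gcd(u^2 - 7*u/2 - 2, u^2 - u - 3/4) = u + 1/2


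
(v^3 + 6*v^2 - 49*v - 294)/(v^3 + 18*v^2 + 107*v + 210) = (v - 7)/(v + 5)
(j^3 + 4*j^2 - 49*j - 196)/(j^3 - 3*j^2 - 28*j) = (j + 7)/j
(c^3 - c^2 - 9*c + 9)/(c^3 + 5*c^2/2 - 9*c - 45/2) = 2*(c - 1)/(2*c + 5)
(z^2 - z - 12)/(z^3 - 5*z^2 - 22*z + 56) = (z^2 - z - 12)/(z^3 - 5*z^2 - 22*z + 56)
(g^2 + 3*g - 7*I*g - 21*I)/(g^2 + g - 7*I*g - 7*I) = (g + 3)/(g + 1)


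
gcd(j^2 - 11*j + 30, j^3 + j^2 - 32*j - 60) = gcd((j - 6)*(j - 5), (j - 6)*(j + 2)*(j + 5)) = j - 6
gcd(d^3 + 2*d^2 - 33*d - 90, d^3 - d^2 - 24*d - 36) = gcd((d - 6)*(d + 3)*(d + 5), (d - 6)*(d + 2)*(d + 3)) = d^2 - 3*d - 18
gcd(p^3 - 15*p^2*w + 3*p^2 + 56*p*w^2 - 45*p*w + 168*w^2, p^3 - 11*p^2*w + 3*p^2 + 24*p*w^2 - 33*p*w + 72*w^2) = p^2 - 8*p*w + 3*p - 24*w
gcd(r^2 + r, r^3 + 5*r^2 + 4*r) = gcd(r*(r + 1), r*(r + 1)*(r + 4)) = r^2 + r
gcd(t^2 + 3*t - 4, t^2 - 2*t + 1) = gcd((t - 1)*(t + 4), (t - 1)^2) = t - 1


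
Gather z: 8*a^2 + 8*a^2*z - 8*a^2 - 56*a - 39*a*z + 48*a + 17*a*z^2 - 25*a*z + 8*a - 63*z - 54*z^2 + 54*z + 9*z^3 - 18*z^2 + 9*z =9*z^3 + z^2*(17*a - 72) + z*(8*a^2 - 64*a)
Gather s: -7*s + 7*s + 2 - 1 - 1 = 0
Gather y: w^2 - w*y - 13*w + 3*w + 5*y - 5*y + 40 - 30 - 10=w^2 - w*y - 10*w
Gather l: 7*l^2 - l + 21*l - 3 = 7*l^2 + 20*l - 3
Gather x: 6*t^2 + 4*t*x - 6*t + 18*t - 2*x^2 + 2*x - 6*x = 6*t^2 + 12*t - 2*x^2 + x*(4*t - 4)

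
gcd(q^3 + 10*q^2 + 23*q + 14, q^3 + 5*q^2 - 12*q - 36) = q + 2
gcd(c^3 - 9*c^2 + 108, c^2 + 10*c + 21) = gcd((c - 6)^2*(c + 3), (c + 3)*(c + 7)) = c + 3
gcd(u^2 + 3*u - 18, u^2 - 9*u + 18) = u - 3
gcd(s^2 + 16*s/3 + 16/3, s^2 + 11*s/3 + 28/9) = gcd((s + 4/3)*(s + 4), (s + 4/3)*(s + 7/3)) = s + 4/3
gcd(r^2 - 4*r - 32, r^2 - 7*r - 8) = r - 8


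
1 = 1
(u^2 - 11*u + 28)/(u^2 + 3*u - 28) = (u - 7)/(u + 7)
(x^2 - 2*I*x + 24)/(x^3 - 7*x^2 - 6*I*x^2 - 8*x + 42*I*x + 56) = (x^2 - 2*I*x + 24)/(x^3 + x^2*(-7 - 6*I) + x*(-8 + 42*I) + 56)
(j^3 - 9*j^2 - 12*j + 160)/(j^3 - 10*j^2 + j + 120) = (j + 4)/(j + 3)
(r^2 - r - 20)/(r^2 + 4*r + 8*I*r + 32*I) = (r - 5)/(r + 8*I)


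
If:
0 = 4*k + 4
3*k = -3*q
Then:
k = -1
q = 1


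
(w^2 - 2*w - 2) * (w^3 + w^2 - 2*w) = w^5 - w^4 - 6*w^3 + 2*w^2 + 4*w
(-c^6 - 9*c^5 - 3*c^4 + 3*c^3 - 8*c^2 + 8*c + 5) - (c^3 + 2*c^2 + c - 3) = -c^6 - 9*c^5 - 3*c^4 + 2*c^3 - 10*c^2 + 7*c + 8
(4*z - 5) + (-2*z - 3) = 2*z - 8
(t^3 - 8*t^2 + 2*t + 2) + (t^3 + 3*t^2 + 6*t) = 2*t^3 - 5*t^2 + 8*t + 2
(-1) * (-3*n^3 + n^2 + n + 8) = 3*n^3 - n^2 - n - 8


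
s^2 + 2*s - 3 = (s - 1)*(s + 3)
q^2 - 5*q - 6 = (q - 6)*(q + 1)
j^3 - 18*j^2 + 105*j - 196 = (j - 7)^2*(j - 4)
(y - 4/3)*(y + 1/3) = y^2 - y - 4/9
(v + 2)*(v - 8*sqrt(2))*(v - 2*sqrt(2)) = v^3 - 10*sqrt(2)*v^2 + 2*v^2 - 20*sqrt(2)*v + 32*v + 64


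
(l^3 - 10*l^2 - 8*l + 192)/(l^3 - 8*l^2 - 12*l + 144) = (l - 8)/(l - 6)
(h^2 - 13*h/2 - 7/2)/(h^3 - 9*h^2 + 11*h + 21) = (h + 1/2)/(h^2 - 2*h - 3)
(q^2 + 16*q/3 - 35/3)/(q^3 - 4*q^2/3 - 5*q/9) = 3*(q + 7)/(q*(3*q + 1))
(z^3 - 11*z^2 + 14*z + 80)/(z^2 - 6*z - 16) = z - 5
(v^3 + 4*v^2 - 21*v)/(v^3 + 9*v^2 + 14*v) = (v - 3)/(v + 2)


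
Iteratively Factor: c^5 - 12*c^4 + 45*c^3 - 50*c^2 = (c - 5)*(c^4 - 7*c^3 + 10*c^2) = c*(c - 5)*(c^3 - 7*c^2 + 10*c) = c*(c - 5)^2*(c^2 - 2*c) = c^2*(c - 5)^2*(c - 2)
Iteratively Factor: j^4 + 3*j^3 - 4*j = (j + 2)*(j^3 + j^2 - 2*j) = (j - 1)*(j + 2)*(j^2 + 2*j) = j*(j - 1)*(j + 2)*(j + 2)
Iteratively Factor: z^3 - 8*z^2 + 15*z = (z)*(z^2 - 8*z + 15) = z*(z - 3)*(z - 5)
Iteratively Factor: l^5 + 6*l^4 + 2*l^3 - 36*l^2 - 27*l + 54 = (l - 2)*(l^4 + 8*l^3 + 18*l^2 - 27) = (l - 2)*(l + 3)*(l^3 + 5*l^2 + 3*l - 9) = (l - 2)*(l - 1)*(l + 3)*(l^2 + 6*l + 9) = (l - 2)*(l - 1)*(l + 3)^2*(l + 3)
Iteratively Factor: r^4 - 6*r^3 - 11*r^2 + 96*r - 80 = (r - 5)*(r^3 - r^2 - 16*r + 16) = (r - 5)*(r + 4)*(r^2 - 5*r + 4) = (r - 5)*(r - 1)*(r + 4)*(r - 4)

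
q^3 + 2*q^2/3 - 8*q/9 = q*(q - 2/3)*(q + 4/3)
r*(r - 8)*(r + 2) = r^3 - 6*r^2 - 16*r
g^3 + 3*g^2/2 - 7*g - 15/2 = (g - 5/2)*(g + 1)*(g + 3)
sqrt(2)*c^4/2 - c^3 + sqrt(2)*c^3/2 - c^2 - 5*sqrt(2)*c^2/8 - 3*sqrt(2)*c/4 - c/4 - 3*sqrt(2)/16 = (c + 1/2)^2*(c - 3*sqrt(2)/2)*(sqrt(2)*c/2 + 1/2)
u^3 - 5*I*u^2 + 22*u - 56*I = (u - 7*I)*(u - 2*I)*(u + 4*I)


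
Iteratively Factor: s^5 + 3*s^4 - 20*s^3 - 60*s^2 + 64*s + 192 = (s + 2)*(s^4 + s^3 - 22*s^2 - 16*s + 96) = (s + 2)*(s + 4)*(s^3 - 3*s^2 - 10*s + 24) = (s - 2)*(s + 2)*(s + 4)*(s^2 - s - 12) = (s - 4)*(s - 2)*(s + 2)*(s + 4)*(s + 3)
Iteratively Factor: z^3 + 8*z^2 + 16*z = (z + 4)*(z^2 + 4*z) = z*(z + 4)*(z + 4)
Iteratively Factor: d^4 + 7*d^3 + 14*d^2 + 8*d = (d + 4)*(d^3 + 3*d^2 + 2*d) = (d + 2)*(d + 4)*(d^2 + d) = (d + 1)*(d + 2)*(d + 4)*(d)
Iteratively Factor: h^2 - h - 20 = (h + 4)*(h - 5)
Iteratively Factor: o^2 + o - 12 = (o + 4)*(o - 3)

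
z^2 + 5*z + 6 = (z + 2)*(z + 3)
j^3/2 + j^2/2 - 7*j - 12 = (j/2 + 1)*(j - 4)*(j + 3)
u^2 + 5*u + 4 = (u + 1)*(u + 4)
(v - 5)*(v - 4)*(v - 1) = v^3 - 10*v^2 + 29*v - 20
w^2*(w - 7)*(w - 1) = w^4 - 8*w^3 + 7*w^2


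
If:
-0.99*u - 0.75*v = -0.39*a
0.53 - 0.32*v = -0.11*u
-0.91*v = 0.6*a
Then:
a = -1.71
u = -1.53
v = 1.13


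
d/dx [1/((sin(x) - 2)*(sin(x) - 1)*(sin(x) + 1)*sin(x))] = 2*(-2*sin(x)^3 + 3*sin(x)^2 + sin(x) - 1)/((sin(x) - 2)^2*sin(x)^2*cos(x)^3)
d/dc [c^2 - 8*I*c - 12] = 2*c - 8*I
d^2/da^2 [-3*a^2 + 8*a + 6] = -6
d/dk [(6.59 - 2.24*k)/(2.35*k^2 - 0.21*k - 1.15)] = (5.264*k^2 - 30.973*k + 3.9599)/(5.5225*k^4 - 0.987*k^3 - 5.3609*k^2 + 0.483*k + 1.3225)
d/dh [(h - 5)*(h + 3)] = 2*h - 2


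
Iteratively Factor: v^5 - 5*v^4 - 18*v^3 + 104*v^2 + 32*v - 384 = (v - 4)*(v^4 - v^3 - 22*v^2 + 16*v + 96) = (v - 4)*(v + 4)*(v^3 - 5*v^2 - 2*v + 24) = (v - 4)^2*(v + 4)*(v^2 - v - 6) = (v - 4)^2*(v + 2)*(v + 4)*(v - 3)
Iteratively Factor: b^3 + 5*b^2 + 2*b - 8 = (b + 2)*(b^2 + 3*b - 4) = (b + 2)*(b + 4)*(b - 1)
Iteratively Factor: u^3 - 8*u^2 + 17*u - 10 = (u - 5)*(u^2 - 3*u + 2) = (u - 5)*(u - 1)*(u - 2)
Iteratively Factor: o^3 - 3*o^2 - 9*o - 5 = (o - 5)*(o^2 + 2*o + 1) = (o - 5)*(o + 1)*(o + 1)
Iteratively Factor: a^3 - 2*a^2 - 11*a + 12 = (a - 1)*(a^2 - a - 12) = (a - 4)*(a - 1)*(a + 3)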